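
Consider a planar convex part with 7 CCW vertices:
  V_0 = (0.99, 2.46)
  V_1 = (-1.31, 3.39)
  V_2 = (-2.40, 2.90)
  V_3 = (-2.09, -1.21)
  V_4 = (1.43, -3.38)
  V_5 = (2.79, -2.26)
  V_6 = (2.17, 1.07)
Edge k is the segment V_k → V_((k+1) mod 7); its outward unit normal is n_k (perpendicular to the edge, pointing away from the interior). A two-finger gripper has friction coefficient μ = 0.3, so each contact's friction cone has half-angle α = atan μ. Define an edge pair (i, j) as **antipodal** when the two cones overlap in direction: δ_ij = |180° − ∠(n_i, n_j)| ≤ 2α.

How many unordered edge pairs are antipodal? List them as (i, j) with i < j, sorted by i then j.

count = 4; pairs: (0,3), (1,4), (2,5), (3,6)

α = atan 0.3 = 16.70°;  2α = 33.40°
n_0 = (+0.3749, +0.9271)
n_1 = (-0.4100, +0.9121)
n_2 = (-0.9972, -0.0752)
n_3 = (-0.5248, -0.8512)
n_4 = (+0.6357, -0.7719)
n_5 = (+0.9831, +0.1830)
n_6 = (+0.7623, +0.6472)
  (0,1): δ = 133.78°  ·
  (0,2): δ = 63.67°  ·
  (0,3): δ = 9.64°  ✓
  (0,4): δ = 61.49°  ·
  (0,5): δ = 122.56°  ·
  (0,6): δ = 152.34°  ·
  (1,2): δ = 109.89°  ·
  (1,3): δ = 55.86°  ·
  (1,4): δ = 15.27°  ✓
  (1,5): δ = 76.34°  ·
  (1,6): δ = 106.12°  ·
  (2,3): δ = 125.97°  ·
  (2,4): δ = 54.84°  ·
  (2,5): δ = 6.23°  ✓
  (2,6): δ = 36.02°  ·
  (3,4): δ = 108.87°  ·
  (3,5): δ = 47.80°  ·
  (3,6): δ = 18.02°  ✓
  (4,5): δ = 118.93°  ·
  (4,6): δ = 89.14°  ·
  (5,6): δ = 150.22°  ·
antipodal pairs: 4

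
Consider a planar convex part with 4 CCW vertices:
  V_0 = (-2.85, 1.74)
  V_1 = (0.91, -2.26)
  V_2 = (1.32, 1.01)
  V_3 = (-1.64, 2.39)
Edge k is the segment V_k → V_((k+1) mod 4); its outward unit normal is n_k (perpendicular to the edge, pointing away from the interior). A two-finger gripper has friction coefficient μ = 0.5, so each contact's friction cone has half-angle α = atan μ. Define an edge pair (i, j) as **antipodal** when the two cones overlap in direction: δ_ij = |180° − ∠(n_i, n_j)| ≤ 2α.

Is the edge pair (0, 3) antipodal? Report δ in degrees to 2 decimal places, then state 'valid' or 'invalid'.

α = atan 0.5 = 26.57°;  2α = 53.13°
edge 0: e_0 = (+3.76, -4.00);  n_0 = (-0.7286, -0.6849)
edge 3: e_3 = (-1.21, -0.65);  n_3 = (-0.4732, +0.8809)
∠(n_0, n_3) = 104.98°
δ = |180° − 104.98°| = 75.02°
75.02° > 2α = 53.13°  →  invalid

δ = 75.02°, invalid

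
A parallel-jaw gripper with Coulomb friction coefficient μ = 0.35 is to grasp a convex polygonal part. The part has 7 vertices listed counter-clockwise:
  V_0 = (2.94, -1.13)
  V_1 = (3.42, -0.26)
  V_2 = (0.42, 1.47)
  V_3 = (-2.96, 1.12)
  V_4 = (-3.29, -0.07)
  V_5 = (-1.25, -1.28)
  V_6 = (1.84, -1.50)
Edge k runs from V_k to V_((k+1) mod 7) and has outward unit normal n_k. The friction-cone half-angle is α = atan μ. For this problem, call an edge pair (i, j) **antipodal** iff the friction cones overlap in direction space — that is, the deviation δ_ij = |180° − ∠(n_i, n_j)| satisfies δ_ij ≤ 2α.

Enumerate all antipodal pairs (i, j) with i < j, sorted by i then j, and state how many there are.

count = 6; pairs: (0,3), (1,4), (1,5), (2,4), (2,5), (2,6)

α = atan 0.35 = 19.29°;  2α = 38.58°
n_0 = (+0.8756, -0.4831)
n_1 = (+0.4996, +0.8663)
n_2 = (-0.1030, +0.9947)
n_3 = (-0.9636, +0.2672)
n_4 = (-0.5101, -0.8601)
n_5 = (-0.0710, -0.9975)
n_6 = (+0.3188, -0.9478)
  (0,1): δ = 91.08°  ·
  (0,2): δ = 55.20°  ·
  (0,3): δ = 13.39°  ✓
  (0,4): δ = 88.21°  ·
  (0,5): δ = 114.81°  ·
  (0,6): δ = 137.48°  ·
  (1,2): δ = 144.12°  ·
  (1,3): δ = 75.53°  ·
  (1,4): δ = 0.70°  ✓
  (1,5): δ = 25.90°  ✓
  (1,6): δ = 48.56°  ·
  (2,3): δ = 111.41°  ·
  (2,4): δ = 36.59°  ✓
  (2,5): δ = 9.98°  ✓
  (2,6): δ = 12.68°  ✓
  (3,4): δ = 105.17°  ·
  (3,5): δ = 78.57°  ·
  (3,6): δ = 55.91°  ·
  (4,5): δ = 153.40°  ·
  (4,6): δ = 130.74°  ·
  (5,6): δ = 157.34°  ·
antipodal pairs: 6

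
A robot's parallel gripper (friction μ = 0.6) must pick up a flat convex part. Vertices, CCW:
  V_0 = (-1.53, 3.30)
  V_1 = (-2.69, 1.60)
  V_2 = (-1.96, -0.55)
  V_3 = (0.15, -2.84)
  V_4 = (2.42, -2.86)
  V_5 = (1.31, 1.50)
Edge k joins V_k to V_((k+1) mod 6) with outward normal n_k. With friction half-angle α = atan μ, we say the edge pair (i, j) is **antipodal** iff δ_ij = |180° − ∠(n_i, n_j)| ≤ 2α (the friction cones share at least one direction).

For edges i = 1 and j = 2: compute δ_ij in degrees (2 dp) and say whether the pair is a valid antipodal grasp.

α = atan 0.6 = 30.96°;  2α = 61.93°
edge 1: e_1 = (+0.73, -2.15);  n_1 = (-0.9469, -0.3215)
edge 2: e_2 = (+2.11, -2.29);  n_2 = (-0.7354, -0.6776)
∠(n_1, n_2) = 23.90°
δ = |180° − 23.90°| = 156.10°
156.10° > 2α = 61.93°  →  invalid

δ = 156.10°, invalid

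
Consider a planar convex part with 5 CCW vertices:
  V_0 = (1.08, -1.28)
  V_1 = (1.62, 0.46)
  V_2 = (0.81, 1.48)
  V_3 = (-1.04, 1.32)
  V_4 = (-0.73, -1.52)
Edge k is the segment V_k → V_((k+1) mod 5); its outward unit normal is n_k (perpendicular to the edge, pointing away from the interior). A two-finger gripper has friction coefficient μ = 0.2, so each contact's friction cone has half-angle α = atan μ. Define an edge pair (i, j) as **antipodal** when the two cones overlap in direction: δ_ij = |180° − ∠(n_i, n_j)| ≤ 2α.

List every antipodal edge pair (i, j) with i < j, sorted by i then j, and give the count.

count = 1; pairs: (2,4)

α = atan 0.2 = 11.31°;  2α = 22.62°
n_0 = (+0.9551, -0.2964)
n_1 = (+0.7831, +0.6219)
n_2 = (-0.0862, +0.9963)
n_3 = (-0.9941, -0.1085)
n_4 = (+0.1314, -0.9913)
  (0,1): δ = 124.30°  ·
  (0,2): δ = 67.82°  ·
  (0,3): δ = 23.47°  ·
  (0,4): δ = 114.79°  ·
  (1,2): δ = 123.51°  ·
  (1,3): δ = 32.22°  ·
  (1,4): δ = 59.10°  ·
  (2,3): δ = 88.71°  ·
  (2,4): δ = 2.61°  ✓
  (3,4): δ = 88.68°  ·
antipodal pairs: 1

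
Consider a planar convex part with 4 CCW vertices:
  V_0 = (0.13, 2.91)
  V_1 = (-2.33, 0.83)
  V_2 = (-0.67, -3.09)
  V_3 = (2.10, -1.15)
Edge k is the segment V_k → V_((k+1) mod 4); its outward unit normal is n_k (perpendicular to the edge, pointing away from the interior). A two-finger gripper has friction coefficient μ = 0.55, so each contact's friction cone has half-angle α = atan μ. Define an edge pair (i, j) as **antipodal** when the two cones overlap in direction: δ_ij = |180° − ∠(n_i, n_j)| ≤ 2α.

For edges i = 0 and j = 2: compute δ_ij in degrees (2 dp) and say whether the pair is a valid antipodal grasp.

δ = 5.21°, valid

α = atan 0.55 = 28.81°;  2α = 57.62°
edge 0: e_0 = (-2.46, -2.08);  n_0 = (-0.6457, +0.7636)
edge 2: e_2 = (+2.77, +1.94);  n_2 = (+0.5737, -0.8191)
∠(n_0, n_2) = 174.79°
δ = |180° − 174.79°| = 5.21°
5.21° ≤ 2α = 57.62°  →  valid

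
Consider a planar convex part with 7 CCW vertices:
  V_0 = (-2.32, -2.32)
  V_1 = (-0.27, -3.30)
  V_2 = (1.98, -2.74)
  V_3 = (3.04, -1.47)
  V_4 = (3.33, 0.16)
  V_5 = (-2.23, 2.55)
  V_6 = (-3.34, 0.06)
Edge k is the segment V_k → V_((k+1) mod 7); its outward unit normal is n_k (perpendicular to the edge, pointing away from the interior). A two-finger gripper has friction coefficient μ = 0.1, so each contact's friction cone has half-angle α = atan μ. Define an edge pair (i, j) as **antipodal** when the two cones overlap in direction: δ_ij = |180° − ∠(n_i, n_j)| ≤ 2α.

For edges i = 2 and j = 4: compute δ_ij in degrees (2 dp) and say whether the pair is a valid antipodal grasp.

δ = 73.41°, invalid

α = atan 0.1 = 5.71°;  2α = 11.42°
edge 2: e_2 = (+1.06, +1.27);  n_2 = (+0.7677, -0.6408)
edge 4: e_4 = (-5.56, +2.39);  n_4 = (+0.3949, +0.9187)
∠(n_2, n_4) = 106.59°
δ = |180° − 106.59°| = 73.41°
73.41° > 2α = 11.42°  →  invalid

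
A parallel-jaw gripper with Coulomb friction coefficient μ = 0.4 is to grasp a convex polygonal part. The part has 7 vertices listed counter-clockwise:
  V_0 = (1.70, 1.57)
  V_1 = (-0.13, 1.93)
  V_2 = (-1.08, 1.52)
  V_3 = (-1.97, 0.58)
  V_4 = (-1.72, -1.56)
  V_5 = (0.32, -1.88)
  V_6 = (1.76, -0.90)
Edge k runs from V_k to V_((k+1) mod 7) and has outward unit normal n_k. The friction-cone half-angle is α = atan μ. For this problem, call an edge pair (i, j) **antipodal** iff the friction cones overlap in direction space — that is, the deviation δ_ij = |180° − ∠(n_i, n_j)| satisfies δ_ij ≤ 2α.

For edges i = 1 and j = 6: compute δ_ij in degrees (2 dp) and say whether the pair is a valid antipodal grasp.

α = atan 0.4 = 21.80°;  2α = 43.60°
edge 1: e_1 = (-0.95, -0.41);  n_1 = (-0.3963, +0.9181)
edge 6: e_6 = (-0.06, +2.47);  n_6 = (+0.9997, +0.0243)
∠(n_1, n_6) = 111.95°
δ = |180° − 111.95°| = 68.05°
68.05° > 2α = 43.60°  →  invalid

δ = 68.05°, invalid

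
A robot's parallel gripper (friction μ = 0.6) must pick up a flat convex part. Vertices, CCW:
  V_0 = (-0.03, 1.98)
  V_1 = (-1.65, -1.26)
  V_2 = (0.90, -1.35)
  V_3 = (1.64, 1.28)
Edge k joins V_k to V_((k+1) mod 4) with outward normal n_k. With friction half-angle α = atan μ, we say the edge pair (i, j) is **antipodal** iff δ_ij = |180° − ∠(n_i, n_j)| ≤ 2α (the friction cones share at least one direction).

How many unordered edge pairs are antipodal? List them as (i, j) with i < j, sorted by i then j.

count = 2; pairs: (0,2), (1,3)

α = atan 0.6 = 30.96°;  2α = 61.93°
n_0 = (-0.8944, +0.4472)
n_1 = (-0.0353, -0.9994)
n_2 = (+0.9626, -0.2709)
n_3 = (+0.3866, +0.9223)
  (0,1): δ = 65.46°  ·
  (0,2): δ = 10.85°  ✓
  (0,3): δ = 93.82°  ·
  (1,2): δ = 103.69°  ·
  (1,3): δ = 20.72°  ✓
  (2,3): δ = 97.03°  ·
antipodal pairs: 2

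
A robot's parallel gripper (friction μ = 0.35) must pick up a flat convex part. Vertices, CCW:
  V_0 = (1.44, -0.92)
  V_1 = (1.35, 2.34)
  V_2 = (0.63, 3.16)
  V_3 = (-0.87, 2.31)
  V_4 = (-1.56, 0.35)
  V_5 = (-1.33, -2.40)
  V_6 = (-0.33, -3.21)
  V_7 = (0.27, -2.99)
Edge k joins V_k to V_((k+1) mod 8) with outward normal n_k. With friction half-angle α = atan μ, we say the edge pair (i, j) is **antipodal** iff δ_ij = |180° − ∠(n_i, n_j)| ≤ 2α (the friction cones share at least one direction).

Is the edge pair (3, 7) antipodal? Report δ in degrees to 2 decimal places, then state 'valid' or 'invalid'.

α = atan 0.35 = 19.29°;  2α = 38.58°
edge 3: e_3 = (-0.69, -1.96);  n_3 = (-0.9433, +0.3321)
edge 7: e_7 = (+1.17, +2.07);  n_7 = (+0.8706, -0.4921)
∠(n_3, n_7) = 169.92°
δ = |180° − 169.92°| = 10.08°
10.08° ≤ 2α = 38.58°  →  valid

δ = 10.08°, valid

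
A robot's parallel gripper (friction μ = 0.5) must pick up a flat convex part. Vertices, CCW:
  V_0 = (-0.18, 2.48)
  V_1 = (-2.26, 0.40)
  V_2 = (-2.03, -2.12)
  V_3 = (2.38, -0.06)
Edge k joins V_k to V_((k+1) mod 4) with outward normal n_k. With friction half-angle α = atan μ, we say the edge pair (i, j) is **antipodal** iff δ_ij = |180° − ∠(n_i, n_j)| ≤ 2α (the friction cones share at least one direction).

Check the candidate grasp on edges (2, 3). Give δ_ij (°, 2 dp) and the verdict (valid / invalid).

δ = 69.81°, invalid

α = atan 0.5 = 26.57°;  2α = 53.13°
edge 2: e_2 = (+4.41, +2.06);  n_2 = (+0.4232, -0.9060)
edge 3: e_3 = (-2.56, +2.54);  n_3 = (+0.7043, +0.7099)
∠(n_2, n_3) = 110.19°
δ = |180° − 110.19°| = 69.81°
69.81° > 2α = 53.13°  →  invalid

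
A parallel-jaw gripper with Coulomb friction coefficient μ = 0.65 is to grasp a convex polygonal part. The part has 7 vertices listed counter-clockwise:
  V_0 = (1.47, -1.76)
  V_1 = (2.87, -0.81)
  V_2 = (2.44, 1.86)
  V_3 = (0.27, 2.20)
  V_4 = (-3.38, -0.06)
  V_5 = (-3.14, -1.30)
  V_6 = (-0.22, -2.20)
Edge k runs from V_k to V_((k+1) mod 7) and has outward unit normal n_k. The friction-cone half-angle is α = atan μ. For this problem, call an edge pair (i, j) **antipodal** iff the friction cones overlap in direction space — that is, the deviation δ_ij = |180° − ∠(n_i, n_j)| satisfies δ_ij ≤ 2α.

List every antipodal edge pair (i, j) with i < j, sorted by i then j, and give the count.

count = 8; pairs: (0,2), (0,3), (1,4), (1,5), (2,5), (2,6), (3,5), (3,6)

α = atan 0.65 = 33.02°;  2α = 66.05°
n_0 = (+0.5615, -0.8275)
n_1 = (+0.9873, +0.1590)
n_2 = (+0.1548, +0.9879)
n_3 = (-0.5264, +0.8502)
n_4 = (-0.9818, -0.1900)
n_5 = (-0.2945, -0.9556)
n_6 = (+0.2520, -0.9677)
  (0,1): δ = 115.01°  ·
  (0,2): δ = 43.06°  ✓
  (0,3): δ = 2.39°  ✓
  (0,4): δ = 66.79°  ·
  (0,5): δ = 128.71°  ·
  (0,6): δ = 160.43°  ·
  (1,2): δ = 108.05°  ·
  (1,3): δ = 67.38°  ·
  (1,4): δ = 1.81°  ✓
  (1,5): δ = 63.72°  ✓
  (1,6): δ = 95.44°  ·
  (2,3): δ = 139.33°  ·
  (2,4): δ = 70.14°  ·
  (2,5): δ = 8.23°  ✓
  (2,6): δ = 23.50°  ✓
  (3,4): δ = 110.81°  ·
  (3,5): δ = 48.90°  ✓
  (3,6): δ = 17.17°  ✓
  (4,5): δ = 118.08°  ·
  (4,6): δ = 86.36°  ·
  (5,6): δ = 148.28°  ·
antipodal pairs: 8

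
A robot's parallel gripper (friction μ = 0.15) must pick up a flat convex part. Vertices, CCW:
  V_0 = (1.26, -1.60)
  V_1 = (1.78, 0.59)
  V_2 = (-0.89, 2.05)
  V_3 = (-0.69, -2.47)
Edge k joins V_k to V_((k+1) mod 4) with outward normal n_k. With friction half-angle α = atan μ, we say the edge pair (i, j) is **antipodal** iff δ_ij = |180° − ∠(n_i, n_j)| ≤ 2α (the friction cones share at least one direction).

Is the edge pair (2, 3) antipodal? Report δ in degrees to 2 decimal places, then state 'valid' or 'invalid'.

δ = 68.49°, invalid

α = atan 0.15 = 8.53°;  2α = 17.06°
edge 2: e_2 = (+0.20, -4.52);  n_2 = (-0.9990, -0.0442)
edge 3: e_3 = (+1.95, +0.87);  n_3 = (+0.4074, -0.9132)
∠(n_2, n_3) = 111.51°
δ = |180° − 111.51°| = 68.49°
68.49° > 2α = 17.06°  →  invalid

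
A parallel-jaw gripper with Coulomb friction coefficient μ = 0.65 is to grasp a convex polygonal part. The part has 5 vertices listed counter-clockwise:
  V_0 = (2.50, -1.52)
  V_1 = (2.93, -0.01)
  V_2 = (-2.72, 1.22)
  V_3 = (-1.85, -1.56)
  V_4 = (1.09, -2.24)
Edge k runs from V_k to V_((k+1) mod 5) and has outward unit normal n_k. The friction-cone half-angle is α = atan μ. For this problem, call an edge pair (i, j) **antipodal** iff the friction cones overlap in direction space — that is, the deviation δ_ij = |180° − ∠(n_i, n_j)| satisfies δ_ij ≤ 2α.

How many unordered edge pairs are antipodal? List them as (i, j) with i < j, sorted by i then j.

count = 4; pairs: (0,2), (1,2), (1,3), (1,4)

α = atan 0.65 = 33.02°;  2α = 66.05°
n_0 = (+0.9618, -0.2739)
n_1 = (+0.2127, +0.9771)
n_2 = (-0.9544, -0.2987)
n_3 = (-0.2253, -0.9743)
n_4 = (+0.4548, -0.8906)
  (0,1): δ = 86.39°  ·
  (0,2): δ = 33.27°  ✓
  (0,3): δ = 92.87°  ·
  (0,4): δ = 132.95°  ·
  (1,2): δ = 60.34°  ✓
  (1,3): δ = 0.74°  ✓
  (1,4): δ = 39.33°  ✓
  (2,3): δ = 120.40°  ·
  (2,4): δ = 80.33°  ·
  (3,4): δ = 139.93°  ·
antipodal pairs: 4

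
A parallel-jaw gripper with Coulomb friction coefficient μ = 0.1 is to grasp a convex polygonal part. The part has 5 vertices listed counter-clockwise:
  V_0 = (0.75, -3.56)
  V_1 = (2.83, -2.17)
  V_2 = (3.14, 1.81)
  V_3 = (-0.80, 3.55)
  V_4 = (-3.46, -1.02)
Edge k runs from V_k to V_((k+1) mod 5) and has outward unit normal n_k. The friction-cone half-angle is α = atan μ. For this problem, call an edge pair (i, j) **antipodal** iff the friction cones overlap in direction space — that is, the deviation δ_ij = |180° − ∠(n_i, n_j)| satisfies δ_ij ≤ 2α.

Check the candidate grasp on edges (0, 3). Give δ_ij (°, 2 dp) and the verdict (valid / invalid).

δ = 26.04°, invalid

α = atan 0.1 = 5.71°;  2α = 11.42°
edge 0: e_0 = (+2.08, +1.39);  n_0 = (+0.5556, -0.8314)
edge 3: e_3 = (-2.66, -4.57);  n_3 = (-0.8643, +0.5030)
∠(n_0, n_3) = 153.96°
δ = |180° − 153.96°| = 26.04°
26.04° > 2α = 11.42°  →  invalid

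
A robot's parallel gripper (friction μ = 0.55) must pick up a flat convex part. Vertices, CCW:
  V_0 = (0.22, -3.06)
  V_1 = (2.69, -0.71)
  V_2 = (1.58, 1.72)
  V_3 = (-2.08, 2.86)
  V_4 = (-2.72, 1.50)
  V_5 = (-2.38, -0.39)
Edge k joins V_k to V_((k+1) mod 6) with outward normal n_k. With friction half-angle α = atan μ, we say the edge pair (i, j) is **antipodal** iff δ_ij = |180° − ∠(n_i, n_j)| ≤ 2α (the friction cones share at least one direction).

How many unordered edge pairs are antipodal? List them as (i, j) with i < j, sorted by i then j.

count = 6; pairs: (0,3), (0,4), (1,3), (1,4), (1,5), (2,5)

α = atan 0.55 = 28.81°;  2α = 57.62°
n_0 = (+0.6893, -0.7245)
n_1 = (+0.9096, +0.4155)
n_2 = (+0.2974, +0.9548)
n_3 = (-0.9048, +0.4258)
n_4 = (-0.9842, -0.1771)
n_5 = (-0.7164, -0.6977)
  (0,1): δ = 109.02°  ·
  (0,2): δ = 60.87°  ·
  (0,3): δ = 21.23°  ✓
  (0,4): δ = 56.62°  ✓
  (0,5): δ = 90.67°  ·
  (1,2): δ = 131.85°  ·
  (1,3): δ = 49.75°  ✓
  (1,4): δ = 14.35°  ✓
  (1,5): δ = 19.69°  ✓
  (2,3): δ = 97.90°  ·
  (2,4): δ = 62.50°  ·
  (2,5): δ = 28.46°  ✓
  (3,4): δ = 144.60°  ·
  (3,5): δ = 110.56°  ·
  (4,5): δ = 145.96°  ·
antipodal pairs: 6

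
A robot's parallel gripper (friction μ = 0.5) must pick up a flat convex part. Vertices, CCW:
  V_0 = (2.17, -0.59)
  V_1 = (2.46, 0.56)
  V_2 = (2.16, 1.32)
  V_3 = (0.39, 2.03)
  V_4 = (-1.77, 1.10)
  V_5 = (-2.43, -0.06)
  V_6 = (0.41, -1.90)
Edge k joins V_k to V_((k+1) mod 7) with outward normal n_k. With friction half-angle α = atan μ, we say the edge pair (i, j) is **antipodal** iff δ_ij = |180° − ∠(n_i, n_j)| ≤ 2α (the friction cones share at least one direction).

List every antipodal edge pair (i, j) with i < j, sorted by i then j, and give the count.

α = atan 0.5 = 26.57°;  2α = 53.13°
n_0 = (+0.9696, -0.2445)
n_1 = (+0.9302, +0.3672)
n_2 = (+0.3723, +0.9281)
n_3 = (-0.3955, +0.9185)
n_4 = (-0.8692, +0.4945)
n_5 = (-0.5437, -0.8393)
n_6 = (+0.5971, -0.8022)
  (0,1): δ = 144.31°  ·
  (0,2): δ = 97.70°  ·
  (0,3): δ = 52.55°  ✓
  (0,4): δ = 15.48°  ✓
  (0,5): δ = 71.21°  ·
  (0,6): δ = 140.81°  ·
  (1,2): δ = 133.40°  ·
  (1,3): δ = 88.25°  ·
  (1,4): δ = 51.18°  ✓
  (1,5): δ = 35.52°  ✓
  (1,6): δ = 105.12°  ·
  (2,3): δ = 134.85°  ·
  (2,4): δ = 97.78°  ·
  (2,5): δ = 11.08°  ✓
  (2,6): δ = 58.52°  ·
  (3,4): δ = 142.93°  ·
  (3,5): δ = 56.23°  ·
  (3,6): δ = 13.37°  ✓
  (4,5): δ = 93.30°  ·
  (4,6): δ = 23.70°  ✓
  (5,6): δ = 110.40°  ·
antipodal pairs: 7

count = 7; pairs: (0,3), (0,4), (1,4), (1,5), (2,5), (3,6), (4,6)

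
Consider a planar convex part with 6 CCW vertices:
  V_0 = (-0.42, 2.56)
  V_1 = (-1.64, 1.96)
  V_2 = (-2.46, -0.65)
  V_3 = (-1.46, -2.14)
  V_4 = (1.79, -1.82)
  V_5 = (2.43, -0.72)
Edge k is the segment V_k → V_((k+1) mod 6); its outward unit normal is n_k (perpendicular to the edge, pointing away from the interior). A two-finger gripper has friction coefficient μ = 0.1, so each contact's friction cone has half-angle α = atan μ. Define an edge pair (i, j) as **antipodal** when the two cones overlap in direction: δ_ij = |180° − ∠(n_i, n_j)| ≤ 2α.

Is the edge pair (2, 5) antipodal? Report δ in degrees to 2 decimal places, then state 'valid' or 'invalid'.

δ = 7.12°, valid

α = atan 0.1 = 5.71°;  2α = 11.42°
edge 2: e_2 = (+1.00, -1.49);  n_2 = (-0.8303, -0.5573)
edge 5: e_5 = (-2.85, +3.28);  n_5 = (+0.7549, +0.6559)
∠(n_2, n_5) = 172.88°
δ = |180° − 172.88°| = 7.12°
7.12° ≤ 2α = 11.42°  →  valid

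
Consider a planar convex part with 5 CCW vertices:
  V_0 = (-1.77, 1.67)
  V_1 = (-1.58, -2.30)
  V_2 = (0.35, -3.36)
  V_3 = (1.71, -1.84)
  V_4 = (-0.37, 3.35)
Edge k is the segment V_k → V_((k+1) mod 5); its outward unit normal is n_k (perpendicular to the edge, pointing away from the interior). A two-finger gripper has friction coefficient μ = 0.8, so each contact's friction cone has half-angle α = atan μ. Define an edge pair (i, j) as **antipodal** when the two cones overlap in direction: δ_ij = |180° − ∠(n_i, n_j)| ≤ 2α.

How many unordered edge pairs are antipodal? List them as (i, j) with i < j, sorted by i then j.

α = atan 0.8 = 38.66°;  2α = 77.32°
n_0 = (-0.9989, -0.0478)
n_1 = (-0.4814, -0.8765)
n_2 = (+0.7452, -0.6668)
n_3 = (+0.9282, +0.3720)
n_4 = (-0.7682, +0.6402)
  (0,1): δ = 121.52°  ·
  (0,2): δ = 44.56°  ✓
  (0,3): δ = 19.10°  ✓
  (0,4): δ = 137.45°  ·
  (1,2): δ = 103.04°  ·
  (1,3): δ = 39.38°  ✓
  (1,4): δ = 78.97°  ·
  (2,3): δ = 116.34°  ·
  (2,4): δ = 2.01°  ✓
  (3,4): δ = 61.65°  ✓
antipodal pairs: 5

count = 5; pairs: (0,2), (0,3), (1,3), (2,4), (3,4)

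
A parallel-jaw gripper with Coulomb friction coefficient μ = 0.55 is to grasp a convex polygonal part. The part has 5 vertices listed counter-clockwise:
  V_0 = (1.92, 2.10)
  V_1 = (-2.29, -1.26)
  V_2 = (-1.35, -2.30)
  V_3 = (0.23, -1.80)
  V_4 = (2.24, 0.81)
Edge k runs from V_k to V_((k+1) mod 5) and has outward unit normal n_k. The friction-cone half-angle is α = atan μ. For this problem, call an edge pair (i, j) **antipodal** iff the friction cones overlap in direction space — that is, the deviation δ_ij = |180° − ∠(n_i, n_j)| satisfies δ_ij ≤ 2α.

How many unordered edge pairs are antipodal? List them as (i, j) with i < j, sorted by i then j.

count = 3; pairs: (0,2), (0,3), (1,4)

α = atan 0.55 = 28.81°;  2α = 57.62°
n_0 = (-0.6238, +0.7816)
n_1 = (-0.7419, -0.6705)
n_2 = (+0.3017, -0.9534)
n_3 = (+0.7923, -0.6102)
n_4 = (+0.9706, +0.2408)
  (0,1): δ = 86.48°  ·
  (0,2): δ = 21.03°  ✓
  (0,3): δ = 13.81°  ✓
  (0,4): δ = 65.34°  ·
  (1,2): δ = 114.55°  ·
  (1,3): δ = 79.71°  ·
  (1,4): δ = 28.18°  ✓
  (2,3): δ = 145.16°  ·
  (2,4): δ = 93.63°  ·
  (3,4): δ = 128.47°  ·
antipodal pairs: 3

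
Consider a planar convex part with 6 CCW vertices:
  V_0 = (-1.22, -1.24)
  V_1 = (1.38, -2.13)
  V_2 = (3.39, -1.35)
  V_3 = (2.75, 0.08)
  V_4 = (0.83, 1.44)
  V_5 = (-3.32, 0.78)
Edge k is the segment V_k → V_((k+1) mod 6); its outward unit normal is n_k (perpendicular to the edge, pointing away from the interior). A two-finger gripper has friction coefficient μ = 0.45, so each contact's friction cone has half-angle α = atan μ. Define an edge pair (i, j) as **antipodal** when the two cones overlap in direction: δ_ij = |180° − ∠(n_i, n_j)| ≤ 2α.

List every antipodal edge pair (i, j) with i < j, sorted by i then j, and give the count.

count = 6; pairs: (0,2), (0,3), (0,4), (1,4), (2,5), (3,5)

α = atan 0.45 = 24.23°;  2α = 48.46°
n_0 = (-0.3239, -0.9461)
n_1 = (+0.3618, -0.9323)
n_2 = (+0.9128, +0.4085)
n_3 = (+0.5780, +0.8160)
n_4 = (-0.1571, +0.9876)
n_5 = (-0.6932, -0.7207)
  (0,1): δ = 139.89°  ·
  (0,2): δ = 46.99°  ✓
  (0,3): δ = 16.41°  ✓
  (0,4): δ = 27.93°  ✓
  (0,5): δ = 155.01°  ·
  (1,2): δ = 87.10°  ·
  (1,3): δ = 56.52°  ·
  (1,4): δ = 12.17°  ✓
  (1,5): δ = 114.90°  ·
  (2,3): δ = 149.42°  ·
  (2,4): δ = 105.07°  ·
  (2,5): δ = 22.00°  ✓
  (3,4): δ = 135.65°  ·
  (3,5): δ = 8.58°  ✓
  (4,5): δ = 52.92°  ·
antipodal pairs: 6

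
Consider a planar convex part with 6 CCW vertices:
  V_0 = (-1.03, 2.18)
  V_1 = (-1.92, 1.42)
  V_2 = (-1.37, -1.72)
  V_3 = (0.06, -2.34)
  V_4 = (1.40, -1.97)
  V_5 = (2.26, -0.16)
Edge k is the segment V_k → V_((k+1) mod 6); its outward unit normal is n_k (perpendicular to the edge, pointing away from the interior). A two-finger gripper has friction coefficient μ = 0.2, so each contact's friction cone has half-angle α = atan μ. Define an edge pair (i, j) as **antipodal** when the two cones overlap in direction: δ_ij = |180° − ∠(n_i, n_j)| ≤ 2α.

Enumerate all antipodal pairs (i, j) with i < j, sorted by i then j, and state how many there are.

count = 1; pairs: (2,5)

α = atan 0.2 = 11.31°;  2α = 22.62°
n_0 = (-0.6494, +0.7605)
n_1 = (-0.9850, -0.1725)
n_2 = (-0.3978, -0.9175)
n_3 = (+0.2662, -0.9639)
n_4 = (+0.9032, -0.4292)
n_5 = (+0.5796, +0.8149)
  (0,1): δ = 120.56°  ·
  (0,2): δ = 63.94°  ·
  (0,3): δ = 25.06°  ·
  (0,4): δ = 24.09°  ·
  (0,5): δ = 104.08°  ·
  (1,2): δ = 123.38°  ·
  (1,3): δ = 84.50°  ·
  (1,4): δ = 35.35°  ·
  (1,5): δ = 44.64°  ·
  (2,3): δ = 141.12°  ·
  (2,4): δ = 91.97°  ·
  (2,5): δ = 11.98°  ✓
  (3,4): δ = 130.85°  ·
  (3,5): δ = 50.86°  ·
  (4,5): δ = 100.01°  ·
antipodal pairs: 1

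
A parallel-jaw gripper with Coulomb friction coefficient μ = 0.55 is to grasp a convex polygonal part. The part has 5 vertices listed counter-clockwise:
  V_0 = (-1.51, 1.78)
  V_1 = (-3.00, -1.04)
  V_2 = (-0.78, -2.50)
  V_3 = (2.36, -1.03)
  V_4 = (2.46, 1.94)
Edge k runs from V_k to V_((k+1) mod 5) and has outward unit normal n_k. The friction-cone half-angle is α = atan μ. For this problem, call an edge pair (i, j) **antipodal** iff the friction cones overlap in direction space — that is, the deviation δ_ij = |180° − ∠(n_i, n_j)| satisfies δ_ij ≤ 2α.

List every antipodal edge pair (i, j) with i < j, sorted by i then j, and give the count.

count = 4; pairs: (0,2), (0,3), (1,4), (2,4)

α = atan 0.55 = 28.81°;  2α = 57.62°
n_0 = (-0.8842, +0.4672)
n_1 = (-0.5495, -0.8355)
n_2 = (+0.4240, -0.9057)
n_3 = (+0.9994, -0.0337)
n_4 = (-0.0403, +0.9992)
  (0,1): δ = 95.48°  ·
  (0,2): δ = 37.06°  ✓
  (0,3): δ = 25.92°  ✓
  (0,4): δ = 120.16°  ·
  (1,2): δ = 121.58°  ·
  (1,3): δ = 58.60°  ·
  (1,4): δ = 35.64°  ✓
  (2,3): δ = 117.02°  ·
  (2,4): δ = 22.78°  ✓
  (3,4): δ = 85.76°  ·
antipodal pairs: 4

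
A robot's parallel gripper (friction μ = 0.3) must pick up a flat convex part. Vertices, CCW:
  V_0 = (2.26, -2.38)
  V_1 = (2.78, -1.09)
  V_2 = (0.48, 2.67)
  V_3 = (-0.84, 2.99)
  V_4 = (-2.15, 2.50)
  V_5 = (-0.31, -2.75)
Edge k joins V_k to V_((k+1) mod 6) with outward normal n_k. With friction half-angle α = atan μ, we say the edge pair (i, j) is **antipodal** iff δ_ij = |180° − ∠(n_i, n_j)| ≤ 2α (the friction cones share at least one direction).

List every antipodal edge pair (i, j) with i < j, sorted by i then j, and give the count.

count = 3; pairs: (1,4), (2,5), (3,5)

α = atan 0.3 = 16.70°;  2α = 33.40°
n_0 = (+0.9275, -0.3739)
n_1 = (+0.8531, +0.5218)
n_2 = (+0.2356, +0.9719)
n_3 = (-0.3503, +0.9366)
n_4 = (-0.9437, -0.3308)
n_5 = (+0.1425, -0.9898)
  (0,1): δ = 126.59°  ·
  (0,2): δ = 81.67°  ·
  (0,3): δ = 47.54°  ·
  (0,4): δ = 41.27°  ·
  (0,5): δ = 120.15°  ·
  (1,2): δ = 135.08°  ·
  (1,3): δ = 100.95°  ·
  (1,4): δ = 12.14°  ✓
  (1,5): δ = 66.74°  ·
  (2,3): δ = 145.86°  ·
  (2,4): δ = 57.06°  ·
  (2,5): δ = 21.82°  ✓
  (3,4): δ = 91.19°  ·
  (3,5): δ = 12.32°  ✓
  (4,5): δ = 101.12°  ·
antipodal pairs: 3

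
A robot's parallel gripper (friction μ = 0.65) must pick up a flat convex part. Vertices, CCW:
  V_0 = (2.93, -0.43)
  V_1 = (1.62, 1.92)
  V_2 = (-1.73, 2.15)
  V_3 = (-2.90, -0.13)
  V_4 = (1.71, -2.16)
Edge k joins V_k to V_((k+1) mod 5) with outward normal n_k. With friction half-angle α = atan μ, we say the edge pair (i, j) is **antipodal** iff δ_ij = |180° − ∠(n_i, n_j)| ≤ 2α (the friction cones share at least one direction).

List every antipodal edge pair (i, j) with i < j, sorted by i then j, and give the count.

α = atan 0.65 = 33.02°;  2α = 66.05°
n_0 = (+0.8735, +0.4869)
n_1 = (+0.0685, +0.9977)
n_2 = (-0.8897, +0.4566)
n_3 = (-0.4030, -0.9152)
n_4 = (+0.8172, -0.5763)
  (0,1): δ = 123.06°  ·
  (0,2): δ = 56.30°  ✓
  (0,3): δ = 37.10°  ✓
  (0,4): δ = 115.67°  ·
  (1,2): δ = 113.24°  ·
  (1,3): δ = 19.84°  ✓
  (1,4): δ = 58.74°  ✓
  (2,3): δ = 86.60°  ·
  (2,4): δ = 8.03°  ✓
  (3,4): δ = 101.43°  ·
antipodal pairs: 5

count = 5; pairs: (0,2), (0,3), (1,3), (1,4), (2,4)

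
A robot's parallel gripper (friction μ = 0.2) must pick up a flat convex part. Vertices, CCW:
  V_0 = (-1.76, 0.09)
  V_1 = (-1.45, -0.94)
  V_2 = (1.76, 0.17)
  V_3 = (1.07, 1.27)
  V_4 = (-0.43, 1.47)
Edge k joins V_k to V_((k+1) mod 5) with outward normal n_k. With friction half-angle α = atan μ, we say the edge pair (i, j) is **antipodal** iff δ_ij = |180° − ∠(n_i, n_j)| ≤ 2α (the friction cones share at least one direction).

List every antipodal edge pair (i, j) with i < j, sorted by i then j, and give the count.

α = atan 0.2 = 11.31°;  2α = 22.62°
n_0 = (-0.9576, -0.2882)
n_1 = (+0.3268, -0.9451)
n_2 = (+0.8471, +0.5314)
n_3 = (+0.1322, +0.9912)
n_4 = (-0.7200, +0.6939)
  (0,1): δ = 87.68°  ·
  (0,2): δ = 15.35°  ✓
  (0,3): δ = 65.66°  ·
  (0,4): δ = 119.31°  ·
  (1,2): δ = 76.98°  ·
  (1,3): δ = 26.67°  ·
  (1,4): δ = 26.98°  ·
  (2,3): δ = 129.69°  ·
  (2,4): δ = 76.04°  ·
  (3,4): δ = 126.35°  ·
antipodal pairs: 1

count = 1; pairs: (0,2)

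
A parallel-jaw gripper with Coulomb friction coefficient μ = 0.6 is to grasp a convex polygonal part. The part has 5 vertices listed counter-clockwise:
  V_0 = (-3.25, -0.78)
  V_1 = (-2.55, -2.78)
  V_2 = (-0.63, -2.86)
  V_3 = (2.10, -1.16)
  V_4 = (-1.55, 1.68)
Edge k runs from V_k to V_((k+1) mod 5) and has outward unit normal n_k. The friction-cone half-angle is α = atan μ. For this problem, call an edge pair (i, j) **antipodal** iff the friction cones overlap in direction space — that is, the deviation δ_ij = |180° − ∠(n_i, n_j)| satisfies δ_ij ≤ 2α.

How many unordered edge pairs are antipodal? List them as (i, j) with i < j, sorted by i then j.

α = atan 0.6 = 30.96°;  2α = 61.93°
n_0 = (-0.9439, -0.3304)
n_1 = (-0.0416, -0.9991)
n_2 = (+0.5286, -0.8489)
n_3 = (+0.6141, +0.7892)
n_4 = (-0.8227, +0.5685)
  (0,1): δ = 111.68°  ·
  (0,2): δ = 77.38°  ·
  (0,3): δ = 32.82°  ✓
  (0,4): δ = 126.06°  ·
  (1,2): δ = 145.70°  ·
  (1,3): δ = 35.50°  ✓
  (1,4): δ = 57.74°  ✓
  (2,3): δ = 69.80°  ·
  (2,4): δ = 23.44°  ✓
  (3,4): δ = 86.76°  ·
antipodal pairs: 4

count = 4; pairs: (0,3), (1,3), (1,4), (2,4)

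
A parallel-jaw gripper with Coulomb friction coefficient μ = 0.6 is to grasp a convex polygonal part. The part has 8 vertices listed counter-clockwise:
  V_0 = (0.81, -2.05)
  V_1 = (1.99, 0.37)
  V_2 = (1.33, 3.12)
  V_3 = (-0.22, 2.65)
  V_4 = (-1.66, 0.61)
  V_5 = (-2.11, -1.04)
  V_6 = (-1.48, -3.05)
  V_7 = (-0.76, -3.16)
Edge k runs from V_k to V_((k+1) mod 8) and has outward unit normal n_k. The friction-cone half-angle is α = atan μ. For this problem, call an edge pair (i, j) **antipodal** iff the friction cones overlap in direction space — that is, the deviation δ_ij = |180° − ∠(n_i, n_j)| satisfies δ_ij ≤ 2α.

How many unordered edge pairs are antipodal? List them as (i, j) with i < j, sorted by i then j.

α = atan 0.6 = 30.96°;  2α = 61.93°
n_0 = (+0.8988, -0.4383)
n_1 = (+0.9724, +0.2334)
n_2 = (-0.2902, +0.9570)
n_3 = (-0.8170, +0.5767)
n_4 = (-0.9648, +0.2631)
n_5 = (-0.9542, -0.2991)
n_6 = (-0.1510, -0.9885)
n_7 = (+0.5773, -0.8165)
  (0,1): δ = 140.51°  ·
  (0,2): δ = 47.14°  ✓
  (0,3): δ = 9.22°  ✓
  (0,4): δ = 10.74°  ✓
  (0,5): δ = 43.40°  ✓
  (0,6): δ = 107.31°  ·
  (0,7): δ = 151.25°  ·
  (1,2): δ = 86.63°  ·
  (1,3): δ = 48.71°  ✓
  (1,4): δ = 28.75°  ✓
  (1,5): δ = 3.91°  ✓
  (1,6): δ = 67.82°  ·
  (1,7): δ = 111.76°  ·
  (2,3): δ = 142.09°  ·
  (2,4): δ = 122.12°  ·
  (2,5): δ = 89.47°  ·
  (2,6): δ = 25.56°  ✓
  (2,7): δ = 18.39°  ✓
  (3,4): δ = 160.04°  ·
  (3,5): δ = 127.38°  ·
  (3,6): δ = 63.47°  ·
  (3,7): δ = 19.52°  ✓
  (4,5): δ = 147.34°  ·
  (4,6): δ = 83.43°  ·
  (4,7): δ = 39.48°  ✓
  (5,6): δ = 116.09°  ·
  (5,7): δ = 72.14°  ·
  (6,7): δ = 136.05°  ·
antipodal pairs: 11

count = 11; pairs: (0,2), (0,3), (0,4), (0,5), (1,3), (1,4), (1,5), (2,6), (2,7), (3,7), (4,7)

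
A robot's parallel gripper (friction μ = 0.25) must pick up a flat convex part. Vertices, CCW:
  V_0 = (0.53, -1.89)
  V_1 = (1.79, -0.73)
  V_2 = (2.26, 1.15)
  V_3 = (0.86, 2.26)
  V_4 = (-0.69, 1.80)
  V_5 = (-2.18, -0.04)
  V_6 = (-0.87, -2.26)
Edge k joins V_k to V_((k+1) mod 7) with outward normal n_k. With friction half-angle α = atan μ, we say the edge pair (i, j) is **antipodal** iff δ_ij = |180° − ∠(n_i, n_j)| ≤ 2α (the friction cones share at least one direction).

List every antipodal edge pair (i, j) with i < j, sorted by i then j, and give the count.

count = 5; pairs: (0,3), (0,4), (1,4), (2,5), (3,6)

α = atan 0.25 = 14.04°;  2α = 28.07°
n_0 = (+0.6773, -0.7357)
n_1 = (+0.9701, -0.2425)
n_2 = (+0.6213, +0.7836)
n_3 = (-0.2845, +0.9587)
n_4 = (-0.7771, +0.6293)
n_5 = (-0.8612, -0.5082)
n_6 = (+0.2555, -0.9668)
  (0,1): δ = 146.67°  ·
  (0,2): δ = 81.04°  ·
  (0,3): δ = 26.10°  ✓
  (0,4): δ = 8.37°  ✓
  (0,5): δ = 77.91°  ·
  (0,6): δ = 152.17°  ·
  (1,2): δ = 114.37°  ·
  (1,3): δ = 59.43°  ·
  (1,4): δ = 24.96°  ✓
  (1,5): δ = 44.58°  ·
  (1,6): δ = 118.84°  ·
  (2,3): δ = 125.06°  ·
  (2,4): δ = 90.59°  ·
  (2,5): δ = 21.05°  ✓
  (2,6): δ = 53.21°  ·
  (3,4): δ = 145.53°  ·
  (3,5): δ = 75.99°  ·
  (3,6): δ = 1.73°  ✓
  (4,5): δ = 110.46°  ·
  (4,6): δ = 36.20°  ·
  (5,6): δ = 105.74°  ·
antipodal pairs: 5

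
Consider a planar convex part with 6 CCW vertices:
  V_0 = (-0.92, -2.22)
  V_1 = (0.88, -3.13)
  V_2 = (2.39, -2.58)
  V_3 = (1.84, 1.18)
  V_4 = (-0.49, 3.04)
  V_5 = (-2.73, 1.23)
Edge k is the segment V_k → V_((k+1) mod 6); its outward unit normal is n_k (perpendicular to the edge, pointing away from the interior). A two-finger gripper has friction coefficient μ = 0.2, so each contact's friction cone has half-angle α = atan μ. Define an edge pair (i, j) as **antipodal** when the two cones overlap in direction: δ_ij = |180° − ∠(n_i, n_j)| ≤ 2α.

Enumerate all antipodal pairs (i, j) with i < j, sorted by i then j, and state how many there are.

α = atan 0.2 = 11.31°;  2α = 22.62°
n_0 = (-0.4512, -0.8924)
n_1 = (+0.3422, -0.9396)
n_2 = (+0.9895, +0.1447)
n_3 = (+0.6239, +0.7815)
n_4 = (-0.6285, +0.7778)
n_5 = (-0.8855, -0.4646)
  (0,1): δ = 133.17°  ·
  (0,2): δ = 54.86°  ·
  (0,3): δ = 11.78°  ✓
  (0,4): δ = 65.76°  ·
  (0,5): δ = 144.50°  ·
  (1,2): δ = 101.69°  ·
  (1,3): δ = 58.61°  ·
  (1,4): δ = 18.93°  ✓
  (1,5): δ = 97.67°  ·
  (2,3): δ = 136.92°  ·
  (2,4): δ = 59.38°  ·
  (2,5): δ = 19.36°  ✓
  (3,4): δ = 102.46°  ·
  (3,5): δ = 23.72°  ·
  (4,5): δ = 101.26°  ·
antipodal pairs: 3

count = 3; pairs: (0,3), (1,4), (2,5)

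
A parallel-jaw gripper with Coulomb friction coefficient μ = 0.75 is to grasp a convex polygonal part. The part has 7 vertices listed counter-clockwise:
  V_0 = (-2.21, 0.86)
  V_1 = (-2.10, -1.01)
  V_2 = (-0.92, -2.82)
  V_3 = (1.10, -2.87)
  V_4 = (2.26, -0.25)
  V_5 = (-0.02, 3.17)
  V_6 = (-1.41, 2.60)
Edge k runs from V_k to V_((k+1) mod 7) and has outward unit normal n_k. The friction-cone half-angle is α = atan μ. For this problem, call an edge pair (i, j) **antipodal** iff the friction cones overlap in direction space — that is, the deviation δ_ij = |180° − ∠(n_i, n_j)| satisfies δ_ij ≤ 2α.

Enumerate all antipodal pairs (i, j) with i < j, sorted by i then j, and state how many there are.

α = atan 0.75 = 36.87°;  2α = 73.74°
n_0 = (-0.9983, -0.0587)
n_1 = (-0.8377, -0.5461)
n_2 = (-0.0247, -0.9997)
n_3 = (+0.9144, -0.4048)
n_4 = (+0.8321, +0.5547)
n_5 = (-0.3794, +0.9252)
n_6 = (-0.9086, +0.4177)
  (0,1): δ = 150.26°  ·
  (0,2): δ = 94.78°  ·
  (0,3): δ = 27.25°  ✓
  (0,4): δ = 30.32°  ✓
  (0,5): δ = 108.93°  ·
  (0,6): δ = 151.94°  ·
  (1,2): δ = 124.52°  ·
  (1,3): δ = 56.98°  ✓
  (1,4): δ = 0.59°  ✓
  (1,5): δ = 79.20°  ·
  (1,6): δ = 122.21°  ·
  (2,3): δ = 112.46°  ·
  (2,4): δ = 54.89°  ✓
  (2,5): δ = 23.72°  ✓
  (2,6): δ = 66.73°  ✓
  (3,4): δ = 122.43°  ·
  (3,5): δ = 43.82°  ✓
  (3,6): δ = 0.81°  ✓
  (4,5): δ = 101.39°  ·
  (4,6): δ = 58.38°  ✓
  (5,6): δ = 136.99°  ·
antipodal pairs: 10

count = 10; pairs: (0,3), (0,4), (1,3), (1,4), (2,4), (2,5), (2,6), (3,5), (3,6), (4,6)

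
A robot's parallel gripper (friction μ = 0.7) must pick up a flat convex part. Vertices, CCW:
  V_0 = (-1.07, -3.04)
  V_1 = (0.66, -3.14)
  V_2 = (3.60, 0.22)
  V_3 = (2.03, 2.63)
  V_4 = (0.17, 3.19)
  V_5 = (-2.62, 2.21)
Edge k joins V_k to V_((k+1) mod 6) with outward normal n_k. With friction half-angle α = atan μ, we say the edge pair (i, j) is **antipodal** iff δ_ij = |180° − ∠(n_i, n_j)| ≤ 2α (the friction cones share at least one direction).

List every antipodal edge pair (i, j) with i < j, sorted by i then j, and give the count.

α = atan 0.7 = 34.99°;  2α = 69.98°
n_0 = (-0.0577, -0.9983)
n_1 = (+0.7526, -0.6585)
n_2 = (+0.8379, +0.5458)
n_3 = (+0.2883, +0.9575)
n_4 = (-0.3314, +0.9435)
n_5 = (-0.9591, -0.2832)
  (0,1): δ = 127.88°  ·
  (0,2): δ = 53.61°  ✓
  (0,3): δ = 13.45°  ✓
  (0,4): δ = 22.66°  ✓
  (0,5): δ = 109.76°  ·
  (1,2): δ = 105.73°  ·
  (1,3): δ = 65.57°  ✓
  (1,4): δ = 29.46°  ✓
  (1,5): δ = 57.63°  ✓
  (2,3): δ = 139.84°  ·
  (2,4): δ = 103.73°  ·
  (2,5): δ = 16.63°  ✓
  (3,4): δ = 143.89°  ·
  (3,5): δ = 56.80°  ✓
  (4,5): δ = 92.91°  ·
antipodal pairs: 8

count = 8; pairs: (0,2), (0,3), (0,4), (1,3), (1,4), (1,5), (2,5), (3,5)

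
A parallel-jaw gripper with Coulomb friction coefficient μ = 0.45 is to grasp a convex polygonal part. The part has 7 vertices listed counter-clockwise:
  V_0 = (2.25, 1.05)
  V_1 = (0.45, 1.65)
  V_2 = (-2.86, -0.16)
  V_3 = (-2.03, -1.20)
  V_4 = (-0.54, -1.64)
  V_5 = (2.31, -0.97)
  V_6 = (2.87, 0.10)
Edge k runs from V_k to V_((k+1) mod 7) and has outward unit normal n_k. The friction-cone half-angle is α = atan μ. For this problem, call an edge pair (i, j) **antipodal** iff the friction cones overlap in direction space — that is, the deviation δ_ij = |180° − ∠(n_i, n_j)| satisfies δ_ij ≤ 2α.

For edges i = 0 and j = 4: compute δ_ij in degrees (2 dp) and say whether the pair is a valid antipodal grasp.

α = atan 0.45 = 24.23°;  2α = 48.46°
edge 0: e_0 = (-1.80, +0.60);  n_0 = (+0.3162, +0.9487)
edge 4: e_4 = (+2.85, +0.67);  n_4 = (+0.2288, -0.9735)
∠(n_0, n_4) = 148.34°
δ = |180° − 148.34°| = 31.66°
31.66° ≤ 2α = 48.46°  →  valid

δ = 31.66°, valid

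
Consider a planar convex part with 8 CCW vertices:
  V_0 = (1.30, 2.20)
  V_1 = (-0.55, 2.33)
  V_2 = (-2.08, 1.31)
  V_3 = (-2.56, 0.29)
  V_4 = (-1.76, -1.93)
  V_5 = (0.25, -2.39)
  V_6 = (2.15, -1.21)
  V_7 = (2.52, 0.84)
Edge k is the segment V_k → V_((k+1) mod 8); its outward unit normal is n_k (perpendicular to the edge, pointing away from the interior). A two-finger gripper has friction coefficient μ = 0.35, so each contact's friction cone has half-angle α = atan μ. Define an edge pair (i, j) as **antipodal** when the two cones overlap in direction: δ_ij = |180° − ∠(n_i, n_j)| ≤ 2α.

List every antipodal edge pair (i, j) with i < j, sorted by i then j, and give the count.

count = 8; pairs: (0,4), (0,5), (1,5), (2,5), (2,6), (3,6), (3,7), (4,7)

α = atan 0.35 = 19.29°;  2α = 38.58°
n_0 = (+0.0701, +0.9975)
n_1 = (-0.5547, +0.8321)
n_2 = (-0.9048, +0.4258)
n_3 = (-0.9408, -0.3390)
n_4 = (-0.2231, -0.9748)
n_5 = (+0.5276, -0.8495)
n_6 = (+0.9841, -0.1776)
n_7 = (+0.7444, +0.6678)
  (0,1): δ = 142.29°  ·
  (0,2): δ = 111.18°  ·
  (0,3): δ = 66.16°  ·
  (0,4): δ = 8.87°  ✓
  (0,5): δ = 35.86°  ✓
  (0,6): δ = 83.79°  ·
  (0,7): δ = 135.91°  ·
  (1,2): δ = 148.89°  ·
  (1,3): δ = 103.87°  ·
  (1,4): δ = 46.58°  ·
  (1,5): δ = 1.85°  ✓
  (1,6): δ = 46.08°  ·
  (1,7): δ = 98.20°  ·
  (2,3): δ = 134.98°  ·
  (2,4): δ = 77.69°  ·
  (2,5): δ = 32.96°  ✓
  (2,6): δ = 14.97°  ✓
  (2,7): δ = 67.10°  ·
  (3,4): δ = 122.71°  ·
  (3,5): δ = 77.97°  ·
  (3,6): δ = 30.05°  ✓
  (3,7): δ = 22.08°  ✓
  (4,5): δ = 135.27°  ·
  (4,6): δ = 87.34°  ·
  (4,7): δ = 35.22°  ✓
  (5,6): δ = 132.07°  ·
  (5,7): δ = 79.95°  ·
  (6,7): δ = 127.87°  ·
antipodal pairs: 8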